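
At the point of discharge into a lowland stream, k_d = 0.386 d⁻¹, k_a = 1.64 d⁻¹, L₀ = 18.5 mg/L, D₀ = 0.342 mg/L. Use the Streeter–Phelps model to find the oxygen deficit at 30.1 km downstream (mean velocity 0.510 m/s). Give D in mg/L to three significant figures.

Travel time t = x/v = 30.1 km / (0.510 m/s) = 30100 m / 0.510 m/s = 59020 s = 0.6831 d.
k_d L₀/(k_a−k_d) = 0.386×18.5/(1.64−0.386) = 7.141/1.254 = 5.695 mg/L.
e^(−k_d t) = e^(−0.386×0.6831) = 0.7682; e^(−k_a t) = e^(−1.64×0.6831) = 0.3262.
D = 5.695 × (0.7682 − 0.3262) + 0.342 × 0.3262 = 2.517 + 0.1116 = 2.629 mg/L.

D ≈ 2.63 mg/L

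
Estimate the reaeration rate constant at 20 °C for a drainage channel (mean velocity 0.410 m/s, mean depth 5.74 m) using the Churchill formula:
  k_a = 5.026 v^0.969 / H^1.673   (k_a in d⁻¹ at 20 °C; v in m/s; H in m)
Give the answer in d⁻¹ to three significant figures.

k_a = 5.026 × 0.410^0.969 / 5.74^1.673 = 5.026 × 0.4215 / 18.61 = 0.1139 d⁻¹.

k_a ≈ 0.114 d⁻¹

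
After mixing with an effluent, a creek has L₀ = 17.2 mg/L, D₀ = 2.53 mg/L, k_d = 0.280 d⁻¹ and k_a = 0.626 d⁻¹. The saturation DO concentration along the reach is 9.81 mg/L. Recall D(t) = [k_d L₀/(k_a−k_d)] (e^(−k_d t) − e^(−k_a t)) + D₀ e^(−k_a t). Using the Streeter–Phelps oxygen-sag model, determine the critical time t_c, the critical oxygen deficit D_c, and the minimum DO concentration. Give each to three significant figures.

t_c ≈ 1.75 d; D_c ≈ 4.72 mg/L; min DO ≈ 5.09 mg/L

At the critical point dD/dt = 0, so k_d L₀ e^(−k_d t) = k_a D. Substituting D(t) from the Streeter–Phelps equation and solving for t gives
t_c = ln[(k_a/k_d)(1 − D₀(k_a−k_d)/(k_d L₀))] / (k_a−k_d).
Here k_a−k_d = 0.3460 d⁻¹ and 1 − D₀(k_a−k_d)/(k_d L₀) = 1 − 2.53×0.3460/(0.280×17.2) = 0.8182, so
t_c = ln(2.236 × 0.8182) / 0.3460 = 0.6040 / 0.3460 = 1.746 d.
D_c = (k_d/k_a) L₀ e^(−k_d t_c) = (0.280/0.626) × 17.2 × e^(−0.280×1.746) = 0.4473 × 17.2 × 0.6134 = 4.719 mg/L.
Minimum DO = C_s − D_c = 9.81 − 4.719 = 5.091 mg/L.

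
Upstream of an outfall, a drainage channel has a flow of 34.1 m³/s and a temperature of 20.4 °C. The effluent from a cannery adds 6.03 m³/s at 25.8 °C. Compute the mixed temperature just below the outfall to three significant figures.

Flow-weighted mixing: C = (Q_r C_r + Q_w C_w)/(Q_r + Q_w)
= (34.1×20.4 + 6.03×25.8)/(34.1 + 6.03) = 851.2/40.13 = 21.21 °C.

21.2 °C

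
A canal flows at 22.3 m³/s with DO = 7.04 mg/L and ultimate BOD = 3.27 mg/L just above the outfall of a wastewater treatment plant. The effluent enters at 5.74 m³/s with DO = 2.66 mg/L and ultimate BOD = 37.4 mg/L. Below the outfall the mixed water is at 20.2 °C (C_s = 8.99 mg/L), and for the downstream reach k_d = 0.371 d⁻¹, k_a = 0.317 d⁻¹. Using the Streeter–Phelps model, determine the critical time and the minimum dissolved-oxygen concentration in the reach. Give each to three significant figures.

Mixed DO = (22.3×7.04 + 5.74×2.66)/(22.3+5.74) = 172.3/28.04 = 6.143 mg/L.
Mixed L₀ = (22.3×3.27 + 5.74×37.4)/(28.04) = 287.6/28.04 = 10.26 mg/L.
Initial deficit D₀ = C_s − DO₀ = 8.99 − 6.143 = 2.847 mg/L.
t_c = (1/-0.05400) ln[(0.317/0.371)(1 − 2.847×-0.05400/(0.371×10.26))] = -18.52 × ln(0.8890) = 2.180 d.
D_c = (0.371/0.317) × 10.26 × e^(−0.371×2.180) = 1.170 × 10.26 × 0.4455 = 5.347 mg/L.
Minimum DO = 8.99 − 5.347 = 3.643 mg/L.

t_c ≈ 2.18 d; minimum DO ≈ 3.64 mg/L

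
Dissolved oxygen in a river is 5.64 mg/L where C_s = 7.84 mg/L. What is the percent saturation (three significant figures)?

% saturation = C/C_s × 100 = 5.64/7.84 × 100 = 71.9 %.

71.9 % saturation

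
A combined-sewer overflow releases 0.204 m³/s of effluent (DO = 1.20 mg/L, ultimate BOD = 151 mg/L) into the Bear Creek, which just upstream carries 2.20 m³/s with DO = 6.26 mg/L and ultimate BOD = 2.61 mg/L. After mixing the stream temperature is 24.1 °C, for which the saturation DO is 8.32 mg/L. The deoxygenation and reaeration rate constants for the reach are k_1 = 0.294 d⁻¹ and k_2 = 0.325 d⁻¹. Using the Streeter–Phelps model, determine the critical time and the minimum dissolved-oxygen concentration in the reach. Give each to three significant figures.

t_c ≈ 2.67 d; minimum DO ≈ 2.05 mg/L

Mixed DO = (2.20×6.26 + 0.204×1.20)/(2.20+0.204) = 14.02/2.404 = 5.831 mg/L.
Mixed L₀ = (2.20×2.61 + 0.204×151)/(2.404) = 36.55/2.404 = 15.20 mg/L.
Initial deficit D₀ = C_s − DO₀ = 8.32 − 5.831 = 2.489 mg/L.
t_c = (1/0.03100) ln[(0.325/0.294)(1 − 2.489×0.03100/(0.294×15.20))] = 32.26 × ln(1.086) = 2.672 d.
D_c = (0.294/0.325) × 15.20 × e^(−0.294×2.672) = 0.9046 × 15.20 × 0.4559 = 6.269 mg/L.
Minimum DO = 8.32 − 6.269 = 2.051 mg/L.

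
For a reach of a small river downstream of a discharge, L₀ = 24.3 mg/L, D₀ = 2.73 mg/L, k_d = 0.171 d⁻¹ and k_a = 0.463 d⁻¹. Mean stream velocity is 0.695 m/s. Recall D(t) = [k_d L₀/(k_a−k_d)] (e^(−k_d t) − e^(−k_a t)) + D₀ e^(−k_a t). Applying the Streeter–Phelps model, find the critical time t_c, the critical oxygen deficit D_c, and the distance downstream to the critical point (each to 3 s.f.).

With k_a/k_d = 2.708 and 1 − D₀(k_a−k_d)/(k_d L₀) = 0.8082,
t_c = ln(2.708 × 0.8082) / (0.463 − 0.171) = ln(2.188) / 0.2920 = 0.7831/0.2920 = 2.682 d.
D_c = (k_d/k_a) L₀ e^(−k_d t_c) = (0.171/0.463) × 24.3 × e^(−0.171×2.682) = 0.3693 × 24.3 × 0.6322 = 5.674 mg/L.
x_c = v t_c = 0.695 m/s × 2.682 d × 86400 s/d = 161000 m ≈ 161 km.

t_c ≈ 2.68 d; D_c ≈ 5.67 mg/L; x_c ≈ 161 km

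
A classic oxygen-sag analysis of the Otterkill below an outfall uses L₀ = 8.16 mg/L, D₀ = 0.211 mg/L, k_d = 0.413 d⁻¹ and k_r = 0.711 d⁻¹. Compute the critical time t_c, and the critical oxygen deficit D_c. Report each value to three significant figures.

With k_r/k_d = 1.722 and 1 − D₀(k_r−k_d)/(k_d L₀) = 0.9813,
t_c = ln(1.722 × 0.9813) / (0.711 − 0.413) = ln(1.689) / 0.2980 = 0.5244/0.2980 = 1.760 d.
D_c = (k_d/k_r) L₀ e^(−k_d t_c) = (0.413/0.711) × 8.16 × e^(−0.413×1.760) = 0.5809 × 8.16 × 0.4835 = 2.292 mg/L.

t_c ≈ 1.76 d; D_c ≈ 2.29 mg/L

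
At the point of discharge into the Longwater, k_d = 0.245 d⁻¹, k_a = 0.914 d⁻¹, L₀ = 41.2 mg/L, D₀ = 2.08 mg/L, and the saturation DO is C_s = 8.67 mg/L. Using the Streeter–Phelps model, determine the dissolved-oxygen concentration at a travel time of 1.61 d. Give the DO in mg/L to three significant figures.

k_d L₀/(k_a−k_d) = 0.245×41.2/(0.914−0.245) = 10.09/0.6690 = 15.09 mg/L.
e^(−k_d t) = e^(−0.245×1.610) = 0.6741; e^(−k_a t) = e^(−0.914×1.610) = 0.2296.
D = 15.09 × (0.6741 − 0.2296) + 2.08 × 0.2296 = 6.706 + 0.4775 = 7.184 mg/L.
DO = C_s − D = 8.67 − 7.184 = 1.486 mg/L.

DO ≈ 1.49 mg/L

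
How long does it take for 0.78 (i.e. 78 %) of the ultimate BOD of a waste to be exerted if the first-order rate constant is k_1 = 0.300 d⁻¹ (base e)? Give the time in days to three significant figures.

y/L₀ = 1 − e^(−k_1 t) = 0.78 ⇒ e^(−k_1 t) = 0.220
t = −ln(0.220) / 0.300 = 1.514 / 0.300 = 5.047 d.

t ≈ 5.05 d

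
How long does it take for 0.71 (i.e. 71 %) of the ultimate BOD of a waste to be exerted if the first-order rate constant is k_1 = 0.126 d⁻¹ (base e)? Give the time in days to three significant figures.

t ≈ 9.82 d

y/L₀ = 1 − e^(−k_1 t) = 0.71 ⇒ e^(−k_1 t) = 0.290
t = −ln(0.290) / 0.126 = 1.238 / 0.126 = 9.824 d.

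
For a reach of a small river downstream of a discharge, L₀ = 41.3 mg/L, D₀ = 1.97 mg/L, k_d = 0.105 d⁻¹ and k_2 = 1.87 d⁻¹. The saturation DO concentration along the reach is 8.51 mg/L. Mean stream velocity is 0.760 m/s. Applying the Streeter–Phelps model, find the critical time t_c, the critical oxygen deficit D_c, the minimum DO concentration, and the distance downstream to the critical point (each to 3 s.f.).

t_c ≈ 0.715 d; D_c ≈ 2.15 mg/L; min DO ≈ 6.36 mg/L; x_c ≈ 46.9 km

t_c = [1/(k_2−k_d)] ln[(k_2/k_d)(1 − D₀(k_2−k_d)/(k_d L₀))]
= [1/(1.87−0.105)] ln[(1.87/0.105)(1 − 1.97×1.765/(0.105×41.3))]
= (1/1.765) ln[17.81 × 0.1982] = 0.5666 × ln(3.530) = 0.5666 × 1.261 = 0.7146 d.
L(t_c) = L₀ e^(−k_d t_c) = 41.3 × 0.9277 = 38.31 mg/L, and at the critical point k_2 D_c = k_d L, so D_c = (0.105/1.87) × 38.31 = 2.151 mg/L.
Minimum DO = C_s − D_c = 8.51 − 2.151 = 6.359 mg/L.
x_c = v t_c = 0.760 m/s × 0.7146 d × 86400 s/d = 46920 m ≈ 46.9 km.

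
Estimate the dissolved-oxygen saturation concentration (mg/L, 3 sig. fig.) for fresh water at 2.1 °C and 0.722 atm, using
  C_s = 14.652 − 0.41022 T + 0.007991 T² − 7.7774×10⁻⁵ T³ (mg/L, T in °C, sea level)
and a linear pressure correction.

C_s ≈ 9.98 mg/L

At sea level: C_s = 14.652 − 0.41022×2.1 + 0.007991×2.1² − 7.7774×10⁻⁵×2.1³ = 13.83 mg/L.
Pressure correction: C_s' = 13.83 × 0.722 = 9.982 mg/L.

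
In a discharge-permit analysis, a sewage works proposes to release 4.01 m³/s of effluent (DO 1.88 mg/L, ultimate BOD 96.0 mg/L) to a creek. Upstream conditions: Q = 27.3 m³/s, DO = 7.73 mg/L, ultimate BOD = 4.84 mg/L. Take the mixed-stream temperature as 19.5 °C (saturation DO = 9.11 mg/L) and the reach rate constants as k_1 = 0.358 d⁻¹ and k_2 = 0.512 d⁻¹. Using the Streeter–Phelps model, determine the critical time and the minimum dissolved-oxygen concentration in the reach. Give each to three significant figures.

t_c ≈ 1.95 d; minimum DO ≈ 3.37 mg/L

Mixed DO = (27.3×7.73 + 4.01×1.88)/(27.3+4.01) = 218.6/31.31 = 6.981 mg/L.
Mixed L₀ = (27.3×4.84 + 4.01×96.0)/(31.31) = 517.1/31.31 = 16.52 mg/L.
Initial deficit D₀ = C_s − DO₀ = 9.11 − 6.981 = 2.129 mg/L.
t_c = (1/0.1540) ln[(0.512/0.358)(1 − 2.129×0.1540/(0.358×16.52))] = 6.494 × ln(1.351) = 1.953 d.
D_c = (0.358/0.512) × 16.52 × e^(−0.358×1.953) = 0.6992 × 16.52 × 0.4970 = 5.740 mg/L.
Minimum DO = 9.11 − 5.740 = 3.370 mg/L.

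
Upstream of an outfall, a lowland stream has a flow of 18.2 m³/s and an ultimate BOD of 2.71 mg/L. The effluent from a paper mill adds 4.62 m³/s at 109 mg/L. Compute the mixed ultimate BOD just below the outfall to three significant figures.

24.2 mg/L

Flow-weighted mixing: C = (Q_r C_r + Q_w C_w)/(Q_r + Q_w)
= (18.2×2.71 + 4.62×109)/(18.2 + 4.62) = 552.9/22.82 = 24.23 mg/L.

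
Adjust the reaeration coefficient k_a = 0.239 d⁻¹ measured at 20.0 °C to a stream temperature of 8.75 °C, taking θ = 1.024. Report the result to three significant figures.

k_a ≈ 0.183 d⁻¹

k_a(T₂) = k_a(T₁) · θ^(T₂−T₁) = 0.239 × 1.024^(8.75−20.0)
= 0.239 × 1.024^-11.2 = 0.239 × 0.7658 = 0.1830 d⁻¹.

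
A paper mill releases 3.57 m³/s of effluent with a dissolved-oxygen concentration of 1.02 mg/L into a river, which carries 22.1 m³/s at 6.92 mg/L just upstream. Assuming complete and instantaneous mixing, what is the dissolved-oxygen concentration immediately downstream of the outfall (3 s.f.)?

6.10 mg/L

Flow-weighted mixing: C = (Q_r C_r + Q_w C_w)/(Q_r + Q_w)
= (22.1×6.92 + 3.57×1.02)/(22.1 + 3.57) = 156.6/25.67 = 6.099 mg/L.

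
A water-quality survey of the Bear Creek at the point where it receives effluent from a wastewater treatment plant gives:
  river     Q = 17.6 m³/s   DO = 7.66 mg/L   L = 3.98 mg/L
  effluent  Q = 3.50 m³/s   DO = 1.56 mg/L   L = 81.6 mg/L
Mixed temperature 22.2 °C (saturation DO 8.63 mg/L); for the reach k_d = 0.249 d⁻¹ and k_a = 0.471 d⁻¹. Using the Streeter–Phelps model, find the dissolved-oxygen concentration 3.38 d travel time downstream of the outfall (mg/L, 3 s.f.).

DO ≈ 3.93 mg/L

Mixed DO = (17.6×7.66 + 3.50×1.56)/(17.6+3.50) = 140.3/21.10 = 6.648 mg/L.
Mixed L₀ = (17.6×3.98 + 3.50×81.6)/(21.10) = 355.6/21.10 = 16.86 mg/L.
Initial deficit D₀ = C_s − DO₀ = 8.63 − 6.648 = 1.982 mg/L.
D(3.38) = [0.249×16.86/(0.471−0.249)](e^(−0.249×3.38) − e^(−0.471×3.38)) + 1.982 e^(−0.471×3.38)
= 18.91 × (0.4310 − 0.2035) + 1.982 × 0.2035 = 4.704 mg/L.
DO = 8.63 − 4.704 = 3.926 mg/L.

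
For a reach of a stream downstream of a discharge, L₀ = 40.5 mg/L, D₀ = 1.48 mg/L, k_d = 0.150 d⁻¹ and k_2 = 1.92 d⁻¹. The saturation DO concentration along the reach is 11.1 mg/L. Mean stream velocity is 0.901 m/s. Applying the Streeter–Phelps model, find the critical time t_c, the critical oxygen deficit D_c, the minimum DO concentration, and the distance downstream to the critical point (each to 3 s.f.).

With k_2/k_d = 12.80 and 1 − D₀(k_2−k_d)/(k_d L₀) = 0.5688,
t_c = ln(12.80 × 0.5688) / (1.92 − 0.150) = ln(7.281) / 1.770 = 1.985/1.770 = 1.122 d.
D_c = (k_d/k_2) L₀ e^(−k_d t_c) = (0.150/1.92) × 40.5 × e^(−0.150×1.122) = 0.07812 × 40.5 × 0.8452 = 2.674 mg/L.
Minimum DO = C_s − D_c = 11.1 − 2.674 = 8.426 mg/L.
x_c = v t_c = 0.901 m/s × 1.122 d × 86400 s/d = 87310 m ≈ 87.3 km.

t_c ≈ 1.12 d; D_c ≈ 2.67 mg/L; min DO ≈ 8.43 mg/L; x_c ≈ 87.3 km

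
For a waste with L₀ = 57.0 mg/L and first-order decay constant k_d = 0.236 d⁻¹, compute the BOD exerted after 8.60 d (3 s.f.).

y ≈ 49.5 mg/L

y_t = L₀(1 − e^(−k_d t)) = 57.0 × (1 − e^(−0.236×8.60))
= 57.0 × (1 − 0.1314) = 57.0 × 0.8686 = 49.51 mg/L.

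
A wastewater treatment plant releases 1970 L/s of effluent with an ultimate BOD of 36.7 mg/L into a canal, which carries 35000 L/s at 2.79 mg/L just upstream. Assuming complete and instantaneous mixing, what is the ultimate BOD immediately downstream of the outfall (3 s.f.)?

4.60 mg/L

Flow-weighted mixing: C = (Q_r C_r + Q_w C_w)/(Q_r + Q_w)
= (35000×2.79 + 1970×36.7)/(35000 + 1970) = 169900/36970 = 4.597 mg/L.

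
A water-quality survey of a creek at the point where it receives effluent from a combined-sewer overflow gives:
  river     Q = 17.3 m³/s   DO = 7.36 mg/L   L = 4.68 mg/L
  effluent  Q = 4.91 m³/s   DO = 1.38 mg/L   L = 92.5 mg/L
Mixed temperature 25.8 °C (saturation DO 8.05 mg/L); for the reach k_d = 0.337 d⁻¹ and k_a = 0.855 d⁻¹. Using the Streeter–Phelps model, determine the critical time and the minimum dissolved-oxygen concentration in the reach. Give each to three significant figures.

Mixed DO = (17.3×7.36 + 4.91×1.38)/(17.3+4.91) = 134.1/22.21 = 6.038 mg/L.
Mixed L₀ = (17.3×4.68 + 4.91×92.5)/(22.21) = 535.1/22.21 = 24.09 mg/L.
Initial deficit D₀ = C_s − DO₀ = 8.05 − 6.038 = 2.012 mg/L.
t_c = (1/0.5180) ln[(0.855/0.337)(1 − 2.012×0.5180/(0.337×24.09))] = 1.931 × ln(2.211) = 1.532 d.
D_c = (0.337/0.855) × 24.09 × e^(−0.337×1.532) = 0.3942 × 24.09 × 0.5967 = 5.667 mg/L.
Minimum DO = 8.05 − 5.667 = 2.383 mg/L.

t_c ≈ 1.53 d; minimum DO ≈ 2.38 mg/L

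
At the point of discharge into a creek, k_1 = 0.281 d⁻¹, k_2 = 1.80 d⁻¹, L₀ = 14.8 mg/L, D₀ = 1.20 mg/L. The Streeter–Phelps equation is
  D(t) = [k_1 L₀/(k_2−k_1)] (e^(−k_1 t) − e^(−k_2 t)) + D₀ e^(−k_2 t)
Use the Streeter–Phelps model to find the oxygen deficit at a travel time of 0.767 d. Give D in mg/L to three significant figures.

D ≈ 1.82 mg/L

k_1 L₀/(k_2−k_1) = 0.281×14.8/(1.80−0.281) = 4.159/1.519 = 2.738 mg/L.
e^(−k_1 t) = e^(−0.281×0.7670) = 0.8061; e^(−k_2 t) = e^(−1.80×0.7670) = 0.2514.
D = 2.738 × (0.8061 − 0.2514) + 1.20 × 0.2514 = 1.519 + 0.3017 = 1.820 mg/L.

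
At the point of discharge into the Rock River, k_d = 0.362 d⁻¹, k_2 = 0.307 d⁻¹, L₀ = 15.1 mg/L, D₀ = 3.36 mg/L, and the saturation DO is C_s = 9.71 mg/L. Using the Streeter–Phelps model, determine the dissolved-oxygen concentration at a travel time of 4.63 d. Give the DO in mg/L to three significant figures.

k_d L₀/(k_2−k_d) = 0.362×15.1/(0.307−0.362) = 5.466/-0.05500 = -99.39 mg/L.
e^(−k_d t) = e^(−0.362×4.630) = 0.1871; e^(−k_2 t) = e^(−0.307×4.630) = 0.2414.
D = -99.39 × (0.1871 − 0.2414) + 3.36 × 0.2414 = 5.393 + 0.8110 = 6.204 mg/L.
DO = C_s − D = 9.71 − 6.204 = 3.506 mg/L.

DO ≈ 3.51 mg/L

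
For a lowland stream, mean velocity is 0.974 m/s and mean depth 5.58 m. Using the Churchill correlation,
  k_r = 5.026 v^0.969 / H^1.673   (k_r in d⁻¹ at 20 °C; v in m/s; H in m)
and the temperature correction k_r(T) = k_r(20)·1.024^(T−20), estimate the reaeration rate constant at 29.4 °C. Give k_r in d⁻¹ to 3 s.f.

k_r(20) = 5.026 × 0.974^0.969 / 5.58^1.673 = 5.026 × 0.9748 / 17.75 = 0.2761 d⁻¹.
k_r(29.4) = 0.2761 × 1.024^(29.4−20) = 0.2761 × 1.250 = 0.3450 d⁻¹.

k_r ≈ 0.345 d⁻¹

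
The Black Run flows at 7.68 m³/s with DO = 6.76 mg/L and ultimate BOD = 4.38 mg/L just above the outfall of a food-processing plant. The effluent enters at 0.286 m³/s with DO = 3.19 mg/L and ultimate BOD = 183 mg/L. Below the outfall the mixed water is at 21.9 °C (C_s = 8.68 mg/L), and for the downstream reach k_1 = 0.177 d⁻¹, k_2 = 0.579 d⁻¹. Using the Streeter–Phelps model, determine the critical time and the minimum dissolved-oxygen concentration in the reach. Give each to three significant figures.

t_c ≈ 1.55 d; minimum DO ≈ 6.17 mg/L

Mixed DO = (7.68×6.76 + 0.286×3.19)/(7.68+0.286) = 52.83/7.966 = 6.632 mg/L.
Mixed L₀ = (7.68×4.38 + 0.286×183)/(7.966) = 85.98/7.966 = 10.79 mg/L.
Initial deficit D₀ = C_s − DO₀ = 8.68 − 6.632 = 2.048 mg/L.
t_c = (1/0.4020) ln[(0.579/0.177)(1 − 2.048×0.4020/(0.177×10.79))] = 2.488 × ln(1.861) = 1.545 d.
D_c = (0.177/0.579) × 10.79 × e^(−0.177×1.545) = 0.3057 × 10.79 × 0.7607 = 2.510 mg/L.
Minimum DO = 8.68 − 2.510 = 6.170 mg/L.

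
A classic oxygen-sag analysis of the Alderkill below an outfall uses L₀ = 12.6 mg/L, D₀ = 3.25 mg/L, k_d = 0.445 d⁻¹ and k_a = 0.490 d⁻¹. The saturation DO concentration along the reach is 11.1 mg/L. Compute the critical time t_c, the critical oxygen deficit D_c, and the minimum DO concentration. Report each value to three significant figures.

t_c ≈ 1.55 d; D_c ≈ 5.73 mg/L; min DO ≈ 5.37 mg/L

t_c = [1/(k_a−k_d)] ln[(k_a/k_d)(1 − D₀(k_a−k_d)/(k_d L₀))]
= [1/(0.490−0.445)] ln[(0.490/0.445)(1 − 3.25×0.04500/(0.445×12.6))]
= (1/0.04500) ln[1.101 × 0.9739] = 22.22 × ln(1.072) = 22.22 × 0.06990 = 1.553 d.
L(t_c) = L₀ e^(−k_d t_c) = 12.6 × 0.5010 = 6.312 mg/L, and at the critical point k_a D_c = k_d L, so D_c = (0.445/0.490) × 6.312 = 5.732 mg/L.
Minimum DO = C_s − D_c = 11.1 − 5.732 = 5.368 mg/L.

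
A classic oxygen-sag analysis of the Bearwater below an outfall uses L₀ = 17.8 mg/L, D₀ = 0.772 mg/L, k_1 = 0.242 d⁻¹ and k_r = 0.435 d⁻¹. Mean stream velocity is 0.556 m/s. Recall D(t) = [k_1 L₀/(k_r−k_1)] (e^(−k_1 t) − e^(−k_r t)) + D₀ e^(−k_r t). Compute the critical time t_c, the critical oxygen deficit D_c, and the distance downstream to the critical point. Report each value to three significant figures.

t_c ≈ 2.86 d; D_c ≈ 4.96 mg/L; x_c ≈ 137 km

t_c = [1/(k_r−k_1)] ln[(k_r/k_1)(1 − D₀(k_r−k_1)/(k_1 L₀))]
= [1/(0.435−0.242)] ln[(0.435/0.242)(1 − 0.772×0.1930/(0.242×17.8))]
= (1/0.1930) ln[1.798 × 0.9654] = 5.181 × ln(1.735) = 5.181 × 0.5512 = 2.856 d.
D_c = (k_1/k_r) L₀ e^(−k_1 t_c) = (0.242/0.435) × 17.8 × e^(−0.242×2.856) = 0.5563 × 17.8 × 0.5010 = 4.961 mg/L.
x_c = v t_c = 0.556 m/s × 2.856 d × 86400 s/d = 137200 m ≈ 137 km.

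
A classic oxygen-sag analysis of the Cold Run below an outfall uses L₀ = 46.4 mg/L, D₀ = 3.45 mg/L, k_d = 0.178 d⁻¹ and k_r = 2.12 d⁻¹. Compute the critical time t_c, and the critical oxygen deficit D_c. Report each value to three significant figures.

t_c ≈ 0.417 d; D_c ≈ 3.62 mg/L

At the critical point dD/dt = 0, so k_d L₀ e^(−k_d t) = k_r D. Substituting D(t) from the Streeter–Phelps equation and solving for t gives
t_c = ln[(k_r/k_d)(1 − D₀(k_r−k_d)/(k_d L₀))] / (k_r−k_d).
Here k_r−k_d = 1.942 d⁻¹ and 1 − D₀(k_r−k_d)/(k_d L₀) = 1 − 3.45×1.942/(0.178×46.4) = 0.1888, so
t_c = ln(11.91 × 0.1888) / 1.942 = 0.8103 / 1.942 = 0.4172 d.
L(t_c) = L₀ e^(−k_d t_c) = 46.4 × 0.9284 = 43.08 mg/L, and at the critical point k_r D_c = k_d L, so D_c = (0.178/2.12) × 43.08 = 3.617 mg/L.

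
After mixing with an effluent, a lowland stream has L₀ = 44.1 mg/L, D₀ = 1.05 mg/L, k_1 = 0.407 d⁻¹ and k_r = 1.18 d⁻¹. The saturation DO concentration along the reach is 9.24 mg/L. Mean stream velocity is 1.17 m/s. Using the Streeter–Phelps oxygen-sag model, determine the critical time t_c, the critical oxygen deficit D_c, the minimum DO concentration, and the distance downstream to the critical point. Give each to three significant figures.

t_c ≈ 1.32 d; D_c ≈ 8.90 mg/L; min DO ≈ 0.341 mg/L; x_c ≈ 133 km

With k_r/k_1 = 2.899 and 1 − D₀(k_r−k_1)/(k_1 L₀) = 0.9548,
t_c = ln(2.899 × 0.9548) / (1.18 − 0.407) = ln(2.768) / 0.7730 = 1.018/0.7730 = 1.317 d.
L(t_c) = L₀ e^(−k_1 t_c) = 44.1 × 0.5850 = 25.80 mg/L, and at the critical point k_r D_c = k_1 L, so D_c = (0.407/1.18) × 25.80 = 8.899 mg/L.
Minimum DO = C_s − D_c = 9.24 − 8.899 = 0.3413 mg/L.
x_c = v t_c = 1.17 m/s × 1.317 d × 86400 s/d = 133200 m ≈ 133 km.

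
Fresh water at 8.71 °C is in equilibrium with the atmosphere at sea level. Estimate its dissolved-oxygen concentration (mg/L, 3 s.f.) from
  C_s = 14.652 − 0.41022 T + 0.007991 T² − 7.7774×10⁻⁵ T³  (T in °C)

C_s ≈ 11.6 mg/L

C_s = 14.652 − 0.41022×8.71 + 0.007991×8.71² − 7.7774×10⁻⁵×8.71³ = 11.63 mg/L.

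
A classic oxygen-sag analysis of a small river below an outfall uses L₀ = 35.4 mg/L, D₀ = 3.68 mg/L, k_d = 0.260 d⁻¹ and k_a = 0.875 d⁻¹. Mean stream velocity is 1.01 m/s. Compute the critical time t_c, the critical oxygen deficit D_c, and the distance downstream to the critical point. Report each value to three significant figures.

t_c = [1/(k_a−k_d)] ln[(k_a/k_d)(1 − D₀(k_a−k_d)/(k_d L₀))]
= [1/(0.875−0.260)] ln[(0.875/0.260)(1 − 3.68×0.6150/(0.260×35.4))]
= (1/0.6150) ln[3.365 × 0.7541] = 1.626 × ln(2.538) = 1.626 × 0.9313 = 1.514 d.
L(t_c) = L₀ e^(−k_d t_c) = 35.4 × 0.6745 = 23.88 mg/L, and at the critical point k_a D_c = k_d L, so D_c = (0.260/0.875) × 23.88 = 7.095 mg/L.
x_c = v t_c = 1.01 m/s × 1.514 d × 86400 s/d = 132100 m ≈ 132 km.

t_c ≈ 1.51 d; D_c ≈ 7.10 mg/L; x_c ≈ 132 km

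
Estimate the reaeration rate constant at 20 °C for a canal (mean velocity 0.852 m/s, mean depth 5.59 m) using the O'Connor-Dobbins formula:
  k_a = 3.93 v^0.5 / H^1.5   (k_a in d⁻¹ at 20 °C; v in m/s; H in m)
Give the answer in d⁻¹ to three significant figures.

k_a = 3.93 × 0.852^0.5 / 5.59^1.5 = 3.93 × 0.9230 / 13.22 = 0.2745 d⁻¹.

k_a ≈ 0.274 d⁻¹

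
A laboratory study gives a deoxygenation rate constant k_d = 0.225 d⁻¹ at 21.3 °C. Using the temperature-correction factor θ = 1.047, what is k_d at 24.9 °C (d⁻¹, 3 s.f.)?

k_d(T₂) = k_d(T₁) · θ^(T₂−T₁) = 0.225 × 1.047^(24.9−21.3)
= 0.225 × 1.047^3.60 = 0.225 × 1.180 = 0.2655 d⁻¹.

k_d ≈ 0.265 d⁻¹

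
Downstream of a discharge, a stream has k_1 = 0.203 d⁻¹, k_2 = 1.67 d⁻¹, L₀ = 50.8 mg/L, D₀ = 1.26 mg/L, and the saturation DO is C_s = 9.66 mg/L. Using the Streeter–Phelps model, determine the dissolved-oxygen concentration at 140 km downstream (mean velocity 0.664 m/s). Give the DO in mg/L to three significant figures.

Travel time t = x/v = 140 km / (0.664 m/s) = 140000 m / 0.664 m/s = 210800 s = 2.440 d.
k_1 L₀/(k_2−k_1) = 0.203×50.8/(1.67−0.203) = 10.31/1.467 = 7.030 mg/L.
e^(−k_1 t) = e^(−0.203×2.440) = 0.6093; e^(−k_2 t) = e^(−1.67×2.440) = 0.01699.
D = 7.030 × (0.6093 − 0.01699) + 1.26 × 0.01699 = 4.164 + 0.02140 = 4.185 mg/L.
DO = C_s − D = 9.66 − 4.185 = 5.475 mg/L.

DO ≈ 5.47 mg/L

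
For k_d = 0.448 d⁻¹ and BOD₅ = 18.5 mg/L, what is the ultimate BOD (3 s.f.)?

BOD₅ = L₀(1 − e^(−5k_d)) ⇒ L₀ = BOD₅ / (1 − e^(−5×0.448))
= 18.5 / (1 − 0.1065) = 18.5 / 0.8935 = 20.70 mg/L.

L₀ ≈ 20.7 mg/L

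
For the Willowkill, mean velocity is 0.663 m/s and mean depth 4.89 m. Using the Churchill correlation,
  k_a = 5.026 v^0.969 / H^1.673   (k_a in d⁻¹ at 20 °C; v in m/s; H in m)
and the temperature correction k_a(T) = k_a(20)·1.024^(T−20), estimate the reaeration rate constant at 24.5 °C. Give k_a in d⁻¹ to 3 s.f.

k_a(20) = 5.026 × 0.663^0.969 / 4.89^1.673 = 5.026 × 0.6715 / 14.23 = 0.2372 d⁻¹.
k_a(24.5) = 0.2372 × 1.024^(24.5−20) = 0.2372 × 1.113 = 0.2639 d⁻¹.

k_a ≈ 0.264 d⁻¹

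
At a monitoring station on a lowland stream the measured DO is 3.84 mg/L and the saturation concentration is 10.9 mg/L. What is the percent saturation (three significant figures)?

35.2 % saturation

% saturation = C/C_s × 100 = 3.84/10.9 × 100 = 35.2 %.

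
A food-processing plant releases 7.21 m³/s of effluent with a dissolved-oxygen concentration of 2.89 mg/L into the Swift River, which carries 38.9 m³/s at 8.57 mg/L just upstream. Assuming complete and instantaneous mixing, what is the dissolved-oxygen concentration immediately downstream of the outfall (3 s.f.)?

7.68 mg/L

Flow-weighted mixing: C = (Q_r C_r + Q_w C_w)/(Q_r + Q_w)
= (38.9×8.57 + 7.21×2.89)/(38.9 + 7.21) = 354.2/46.11 = 7.682 mg/L.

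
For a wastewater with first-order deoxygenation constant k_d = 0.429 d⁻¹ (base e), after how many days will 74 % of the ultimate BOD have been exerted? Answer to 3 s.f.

t ≈ 3.14 d

y/L₀ = 1 − e^(−k_d t) = 0.74 ⇒ e^(−k_d t) = 0.260
t = −ln(0.260) / 0.429 = 1.347 / 0.429 = 3.140 d.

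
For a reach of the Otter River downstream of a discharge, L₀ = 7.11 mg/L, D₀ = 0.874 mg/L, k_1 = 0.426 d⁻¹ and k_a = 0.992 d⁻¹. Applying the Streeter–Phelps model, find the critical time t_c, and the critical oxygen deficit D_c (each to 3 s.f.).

t_c = [1/(k_a−k_1)] ln[(k_a/k_1)(1 − D₀(k_a−k_1)/(k_1 L₀))]
= [1/(0.992−0.426)] ln[(0.992/0.426)(1 − 0.874×0.5660/(0.426×7.11))]
= (1/0.5660) ln[2.329 × 0.8367] = 1.767 × ln(1.948) = 1.767 × 0.6670 = 1.178 d.
D_c = (k_1/k_a) L₀ e^(−k_1 t_c) = (0.426/0.992) × 7.11 × e^(−0.426×1.178) = 0.4294 × 7.11 × 0.6053 = 1.848 mg/L.

t_c ≈ 1.18 d; D_c ≈ 1.85 mg/L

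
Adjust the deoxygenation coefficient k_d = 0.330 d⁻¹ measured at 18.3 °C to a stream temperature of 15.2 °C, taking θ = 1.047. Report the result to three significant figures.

k_d(T₂) = k_d(T₁) · θ^(T₂−T₁) = 0.330 × 1.047^(15.2−18.3)
= 0.330 × 1.047^-3.10 = 0.330 × 0.8673 = 0.2862 d⁻¹.

k_d ≈ 0.286 d⁻¹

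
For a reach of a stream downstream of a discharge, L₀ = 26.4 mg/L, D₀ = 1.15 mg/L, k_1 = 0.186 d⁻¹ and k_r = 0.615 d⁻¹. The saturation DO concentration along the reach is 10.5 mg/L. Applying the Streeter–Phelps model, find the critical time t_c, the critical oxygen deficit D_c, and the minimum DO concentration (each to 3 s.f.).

t_c ≈ 2.54 d; D_c ≈ 4.98 mg/L; min DO ≈ 5.52 mg/L

At the critical point dD/dt = 0, so k_1 L₀ e^(−k_1 t) = k_r D. Substituting D(t) from the Streeter–Phelps equation and solving for t gives
t_c = ln[(k_r/k_1)(1 − D₀(k_r−k_1)/(k_1 L₀))] / (k_r−k_1).
Here k_r−k_1 = 0.4290 d⁻¹ and 1 − D₀(k_r−k_1)/(k_1 L₀) = 1 − 1.15×0.4290/(0.186×26.4) = 0.8995, so
t_c = ln(3.306 × 0.8995) / 0.4290 = 1.090 / 0.4290 = 2.541 d.
D_c = (k_1/k_r) L₀ e^(−k_1 t_c) = (0.186/0.615) × 26.4 × e^(−0.186×2.541) = 0.3024 × 26.4 × 0.6234 = 4.977 mg/L.
Minimum DO = C_s − D_c = 10.5 − 4.977 = 5.523 mg/L.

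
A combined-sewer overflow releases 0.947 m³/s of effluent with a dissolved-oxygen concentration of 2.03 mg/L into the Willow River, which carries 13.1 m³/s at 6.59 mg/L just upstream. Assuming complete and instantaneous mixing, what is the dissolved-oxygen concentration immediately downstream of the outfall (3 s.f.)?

6.28 mg/L

Flow-weighted mixing: C = (Q_r C_r + Q_w C_w)/(Q_r + Q_w)
= (13.1×6.59 + 0.947×2.03)/(13.1 + 0.947) = 88.25/14.05 = 6.283 mg/L.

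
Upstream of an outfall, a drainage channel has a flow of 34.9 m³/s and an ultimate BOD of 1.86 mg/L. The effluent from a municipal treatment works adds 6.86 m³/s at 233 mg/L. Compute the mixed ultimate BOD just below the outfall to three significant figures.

Flow-weighted mixing: C = (Q_r C_r + Q_w C_w)/(Q_r + Q_w)
= (34.9×1.86 + 6.86×233)/(34.9 + 6.86) = 1663/41.76 = 39.83 mg/L.

39.8 mg/L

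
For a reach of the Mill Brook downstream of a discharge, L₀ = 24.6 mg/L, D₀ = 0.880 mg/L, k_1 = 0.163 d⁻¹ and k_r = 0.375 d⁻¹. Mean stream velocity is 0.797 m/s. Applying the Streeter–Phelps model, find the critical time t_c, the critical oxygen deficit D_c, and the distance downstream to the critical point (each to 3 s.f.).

t_c ≈ 3.71 d; D_c ≈ 5.85 mg/L; x_c ≈ 255 km

With k_r/k_1 = 2.301 and 1 − D₀(k_r−k_1)/(k_1 L₀) = 0.9535,
t_c = ln(2.301 × 0.9535) / (0.375 − 0.163) = ln(2.194) / 0.2120 = 0.7855/0.2120 = 3.705 d.
D_c = (k_1/k_r) L₀ e^(−k_1 t_c) = (0.163/0.375) × 24.6 × e^(−0.163×3.705) = 0.4347 × 24.6 × 0.5466 = 5.845 mg/L.
x_c = v t_c = 0.797 m/s × 3.705 d × 86400 s/d = 255200 m ≈ 255 km.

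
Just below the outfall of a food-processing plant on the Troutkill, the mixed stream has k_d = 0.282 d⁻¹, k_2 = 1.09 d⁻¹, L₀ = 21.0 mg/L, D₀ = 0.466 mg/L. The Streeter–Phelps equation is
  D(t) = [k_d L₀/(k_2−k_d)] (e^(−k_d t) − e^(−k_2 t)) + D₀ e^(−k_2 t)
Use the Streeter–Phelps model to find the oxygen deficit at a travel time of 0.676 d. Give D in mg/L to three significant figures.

D ≈ 2.77 mg/L

k_d L₀/(k_2−k_d) = 0.282×21.0/(1.09−0.282) = 5.922/0.8080 = 7.329 mg/L.
e^(−k_d t) = e^(−0.282×0.6760) = 0.8264; e^(−k_2 t) = e^(−1.09×0.6760) = 0.4786.
D = 7.329 × (0.8264 − 0.4786) + 0.466 × 0.4786 = 2.549 + 0.2230 = 2.772 mg/L.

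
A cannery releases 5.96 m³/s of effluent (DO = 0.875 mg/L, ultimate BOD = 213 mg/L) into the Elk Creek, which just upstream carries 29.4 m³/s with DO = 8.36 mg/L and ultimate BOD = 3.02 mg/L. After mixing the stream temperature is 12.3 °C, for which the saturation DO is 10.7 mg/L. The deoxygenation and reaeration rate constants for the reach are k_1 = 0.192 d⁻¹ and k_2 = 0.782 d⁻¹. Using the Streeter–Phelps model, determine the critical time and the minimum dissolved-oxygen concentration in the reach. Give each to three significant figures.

Mixed DO = (29.4×8.36 + 5.96×0.875)/(29.4+5.96) = 251.0/35.36 = 7.098 mg/L.
Mixed L₀ = (29.4×3.02 + 5.96×213)/(35.36) = 1358/35.36 = 38.41 mg/L.
Initial deficit D₀ = C_s − DO₀ = 10.7 − 7.098 = 3.602 mg/L.
t_c = (1/0.5900) ln[(0.782/0.192)(1 − 3.602×0.5900/(0.192×38.41))] = 1.695 × ln(2.899) = 1.804 d.
D_c = (0.192/0.782) × 38.41 × e^(−0.192×1.804) = 0.2455 × 38.41 × 0.7072 = 6.670 mg/L.
Minimum DO = 10.7 − 6.670 = 4.030 mg/L.

t_c ≈ 1.80 d; minimum DO ≈ 4.03 mg/L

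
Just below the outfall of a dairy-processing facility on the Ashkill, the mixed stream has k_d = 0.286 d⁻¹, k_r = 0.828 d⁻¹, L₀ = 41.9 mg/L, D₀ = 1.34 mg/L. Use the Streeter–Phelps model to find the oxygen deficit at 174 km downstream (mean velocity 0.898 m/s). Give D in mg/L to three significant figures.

D ≈ 8.40 mg/L

Travel time t = x/v = 174 km / (0.898 m/s) = 174000 m / 0.898 m/s = 193800 s = 2.243 d.
k_d L₀/(k_r−k_d) = 0.286×41.9/(0.828−0.286) = 11.98/0.5420 = 22.11 mg/L.
e^(−k_d t) = e^(−0.286×2.243) = 0.5266; e^(−k_r t) = e^(−0.828×2.243) = 0.1562.
D = 22.11 × (0.5266 − 0.1562) + 1.34 × 0.1562 = 8.189 + 0.2092 = 8.399 mg/L.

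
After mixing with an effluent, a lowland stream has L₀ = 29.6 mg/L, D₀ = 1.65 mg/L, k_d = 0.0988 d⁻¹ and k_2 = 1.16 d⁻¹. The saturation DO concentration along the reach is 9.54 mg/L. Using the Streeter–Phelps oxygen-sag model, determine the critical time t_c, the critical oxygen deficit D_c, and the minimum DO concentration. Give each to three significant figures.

t_c ≈ 1.46 d; D_c ≈ 2.18 mg/L; min DO ≈ 7.36 mg/L

At the critical point dD/dt = 0, so k_d L₀ e^(−k_d t) = k_2 D. Substituting D(t) from the Streeter–Phelps equation and solving for t gives
t_c = ln[(k_2/k_d)(1 − D₀(k_2−k_d)/(k_d L₀))] / (k_2−k_d).
Here k_2−k_d = 1.061 d⁻¹ and 1 − D₀(k_2−k_d)/(k_d L₀) = 1 − 1.65×1.061/(0.0988×29.6) = 0.4013, so
t_c = ln(11.74 × 0.4013) / 1.061 = 1.550 / 1.061 = 1.461 d.
D_c = (k_d/k_2) L₀ e^(−k_d t_c) = (0.0988/1.16) × 29.6 × e^(−0.0988×1.461) = 0.08517 × 29.6 × 0.8656 = 2.182 mg/L.
Minimum DO = C_s − D_c = 9.54 − 2.182 = 7.358 mg/L.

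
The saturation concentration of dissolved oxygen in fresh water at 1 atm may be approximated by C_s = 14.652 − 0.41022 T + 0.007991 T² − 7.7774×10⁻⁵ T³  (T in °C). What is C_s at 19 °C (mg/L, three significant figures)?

C_s = 14.652 − 0.41022×19 + 0.007991×19² − 7.7774×10⁻⁵×19³ = 9.209 mg/L.

C_s ≈ 9.21 mg/L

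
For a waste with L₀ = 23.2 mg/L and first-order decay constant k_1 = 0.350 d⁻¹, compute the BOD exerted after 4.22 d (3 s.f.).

y ≈ 17.9 mg/L

y_t = L₀(1 − e^(−k_1 t)) = 23.2 × (1 − e^(−0.350×4.22))
= 23.2 × (1 − 0.2283) = 23.2 × 0.7717 = 17.90 mg/L.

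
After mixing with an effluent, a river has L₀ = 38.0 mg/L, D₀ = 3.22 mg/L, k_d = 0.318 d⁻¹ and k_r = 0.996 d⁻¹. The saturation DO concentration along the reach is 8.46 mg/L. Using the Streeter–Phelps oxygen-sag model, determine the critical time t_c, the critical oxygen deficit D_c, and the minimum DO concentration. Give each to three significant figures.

t_c = [1/(k_r−k_d)] ln[(k_r/k_d)(1 − D₀(k_r−k_d)/(k_d L₀))]
= [1/(0.996−0.318)] ln[(0.996/0.318)(1 − 3.22×0.6780/(0.318×38.0))]
= (1/0.6780) ln[3.132 × 0.8193] = 1.475 × ln(2.566) = 1.475 × 0.9424 = 1.390 d.
L(t_c) = L₀ e^(−k_d t_c) = 38.0 × 0.6427 = 24.42 mg/L, and at the critical point k_r D_c = k_d L, so D_c = (0.318/0.996) × 24.42 = 7.798 mg/L.
Minimum DO = C_s − D_c = 8.46 − 7.798 = 0.6620 mg/L.

t_c ≈ 1.39 d; D_c ≈ 7.80 mg/L; min DO ≈ 0.662 mg/L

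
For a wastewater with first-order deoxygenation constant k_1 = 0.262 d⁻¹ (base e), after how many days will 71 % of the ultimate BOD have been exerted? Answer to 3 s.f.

y/L₀ = 1 − e^(−k_1 t) = 0.71 ⇒ e^(−k_1 t) = 0.290
t = −ln(0.290) / 0.262 = 1.238 / 0.262 = 4.725 d.

t ≈ 4.72 d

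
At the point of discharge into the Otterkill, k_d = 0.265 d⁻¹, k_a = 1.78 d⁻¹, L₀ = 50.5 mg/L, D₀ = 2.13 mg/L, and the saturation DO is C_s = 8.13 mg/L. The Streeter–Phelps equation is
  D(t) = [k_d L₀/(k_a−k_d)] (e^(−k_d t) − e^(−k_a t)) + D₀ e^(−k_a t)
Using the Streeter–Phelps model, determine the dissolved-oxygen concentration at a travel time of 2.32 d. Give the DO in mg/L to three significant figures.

k_d L₀/(k_a−k_d) = 0.265×50.5/(1.78−0.265) = 13.38/1.515 = 8.833 mg/L.
e^(−k_d t) = e^(−0.265×2.320) = 0.5407; e^(−k_a t) = e^(−1.78×2.320) = 0.01609.
D = 8.833 × (0.5407 − 0.01609) + 2.13 × 0.01609 = 4.634 + 0.03427 = 4.669 mg/L.
DO = C_s − D = 8.13 − 4.669 = 3.461 mg/L.

DO ≈ 3.46 mg/L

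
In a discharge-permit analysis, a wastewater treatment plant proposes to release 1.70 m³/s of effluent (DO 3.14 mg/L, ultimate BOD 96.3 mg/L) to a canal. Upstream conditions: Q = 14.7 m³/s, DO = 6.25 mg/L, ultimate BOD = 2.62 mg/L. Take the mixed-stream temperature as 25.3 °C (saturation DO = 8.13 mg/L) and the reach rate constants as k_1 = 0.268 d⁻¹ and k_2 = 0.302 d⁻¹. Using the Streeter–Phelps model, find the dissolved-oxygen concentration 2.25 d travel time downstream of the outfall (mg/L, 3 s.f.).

DO ≈ 3.10 mg/L

Mixed DO = (14.7×6.25 + 1.70×3.14)/(14.7+1.70) = 97.21/16.40 = 5.928 mg/L.
Mixed L₀ = (14.7×2.62 + 1.70×96.3)/(16.40) = 202.2/16.40 = 12.33 mg/L.
Initial deficit D₀ = C_s − DO₀ = 8.13 − 5.928 = 2.202 mg/L.
D(2.25) = [0.268×12.33/(0.302−0.268)](e^(−0.268×2.25) − e^(−0.302×2.25)) + 2.202 e^(−0.302×2.25)
= 97.20 × (0.5472 − 0.5069) + 2.202 × 0.5069 = 5.033 mg/L.
DO = 8.13 − 5.033 = 3.097 mg/L.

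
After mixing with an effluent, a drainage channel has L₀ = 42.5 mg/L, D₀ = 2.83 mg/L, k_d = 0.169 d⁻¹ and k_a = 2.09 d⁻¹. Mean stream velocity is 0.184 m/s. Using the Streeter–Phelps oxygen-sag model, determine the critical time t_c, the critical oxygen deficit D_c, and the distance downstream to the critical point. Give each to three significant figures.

t_c ≈ 0.573 d; D_c ≈ 3.12 mg/L; x_c ≈ 9.11 km

At the critical point dD/dt = 0, so k_d L₀ e^(−k_d t) = k_a D. Substituting D(t) from the Streeter–Phelps equation and solving for t gives
t_c = ln[(k_a/k_d)(1 − D₀(k_a−k_d)/(k_d L₀))] / (k_a−k_d).
Here k_a−k_d = 1.921 d⁻¹ and 1 − D₀(k_a−k_d)/(k_d L₀) = 1 − 2.83×1.921/(0.169×42.5) = 0.2431, so
t_c = ln(12.37 × 0.2431) / 1.921 = 1.101 / 1.921 = 0.5730 d.
L(t_c) = L₀ e^(−k_d t_c) = 42.5 × 0.9077 = 38.58 mg/L, and at the critical point k_a D_c = k_d L, so D_c = (0.169/2.09) × 38.58 = 3.119 mg/L.
x_c = v t_c = 0.184 m/s × 0.5730 d × 86400 s/d = 9109 m ≈ 9.11 km.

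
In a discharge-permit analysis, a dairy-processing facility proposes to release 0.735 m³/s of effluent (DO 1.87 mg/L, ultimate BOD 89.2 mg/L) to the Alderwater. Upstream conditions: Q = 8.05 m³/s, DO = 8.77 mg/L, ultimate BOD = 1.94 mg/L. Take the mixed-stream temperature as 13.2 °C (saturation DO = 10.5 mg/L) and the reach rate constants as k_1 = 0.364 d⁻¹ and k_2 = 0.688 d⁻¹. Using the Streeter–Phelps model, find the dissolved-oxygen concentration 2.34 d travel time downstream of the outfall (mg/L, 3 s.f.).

Mixed DO = (8.05×8.77 + 0.735×1.87)/(8.05+0.735) = 71.97/8.785 = 8.193 mg/L.
Mixed L₀ = (8.05×1.94 + 0.735×89.2)/(8.785) = 81.18/8.785 = 9.241 mg/L.
Initial deficit D₀ = C_s − DO₀ = 10.5 − 8.193 = 2.307 mg/L.
D(2.34) = [0.364×9.241/(0.688−0.364)](e^(−0.364×2.34) − e^(−0.688×2.34)) + 2.307 e^(−0.688×2.34)
= 10.38 × (0.4267 − 0.1999) + 2.307 × 0.1999 = 2.815 mg/L.
DO = 10.5 − 2.815 = 7.685 mg/L.

DO ≈ 7.68 mg/L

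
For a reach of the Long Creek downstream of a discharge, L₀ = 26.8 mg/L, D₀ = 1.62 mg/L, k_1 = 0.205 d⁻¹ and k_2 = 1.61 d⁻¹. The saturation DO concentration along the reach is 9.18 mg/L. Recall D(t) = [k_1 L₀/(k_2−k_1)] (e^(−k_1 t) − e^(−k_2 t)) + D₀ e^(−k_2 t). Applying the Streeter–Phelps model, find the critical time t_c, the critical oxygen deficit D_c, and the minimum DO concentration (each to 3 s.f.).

With k_2/k_1 = 7.854 and 1 − D₀(k_2−k_1)/(k_1 L₀) = 0.5857,
t_c = ln(7.854 × 0.5857) / (1.61 − 0.205) = ln(4.600) / 1.405 = 1.526/1.405 = 1.086 d.
L(t_c) = L₀ e^(−k_1 t_c) = 26.8 × 0.8004 = 21.45 mg/L, and at the critical point k_2 D_c = k_1 L, so D_c = (0.205/1.61) × 21.45 = 2.731 mg/L.
Minimum DO = C_s − D_c = 9.18 − 2.731 = 6.449 mg/L.

t_c ≈ 1.09 d; D_c ≈ 2.73 mg/L; min DO ≈ 6.45 mg/L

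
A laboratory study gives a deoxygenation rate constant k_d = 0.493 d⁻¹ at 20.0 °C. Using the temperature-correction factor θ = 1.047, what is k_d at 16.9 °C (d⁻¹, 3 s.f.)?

k_d ≈ 0.428 d⁻¹

k_d(T₂) = k_d(T₁) · θ^(T₂−T₁) = 0.493 × 1.047^(16.9−20.0)
= 0.493 × 1.047^-3.10 = 0.493 × 0.8673 = 0.4276 d⁻¹.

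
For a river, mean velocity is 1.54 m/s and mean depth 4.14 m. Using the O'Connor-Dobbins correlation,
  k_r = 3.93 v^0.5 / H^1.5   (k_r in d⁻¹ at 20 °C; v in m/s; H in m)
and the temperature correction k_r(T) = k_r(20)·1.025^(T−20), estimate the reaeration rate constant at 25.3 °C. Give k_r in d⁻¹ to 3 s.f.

k_r(20) = 3.93 × 1.54^0.5 / 4.14^1.5 = 3.93 × 1.241 / 8.424 = 0.5790 d⁻¹.
k_r(25.3) = 0.5790 × 1.025^(25.3−20) = 0.5790 × 1.140 = 0.6599 d⁻¹.

k_r ≈ 0.660 d⁻¹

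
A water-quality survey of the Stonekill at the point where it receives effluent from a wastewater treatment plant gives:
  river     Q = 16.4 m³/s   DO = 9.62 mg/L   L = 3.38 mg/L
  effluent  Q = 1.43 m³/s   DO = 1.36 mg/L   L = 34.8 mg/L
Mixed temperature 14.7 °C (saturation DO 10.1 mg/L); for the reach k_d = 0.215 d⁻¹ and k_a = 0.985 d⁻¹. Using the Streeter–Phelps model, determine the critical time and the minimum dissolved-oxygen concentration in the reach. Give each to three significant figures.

Mixed DO = (16.4×9.62 + 1.43×1.36)/(16.4+1.43) = 159.7/17.83 = 8.958 mg/L.
Mixed L₀ = (16.4×3.38 + 1.43×34.8)/(17.83) = 105.2/17.83 = 5.900 mg/L.
Initial deficit D₀ = C_s − DO₀ = 10.1 − 8.958 = 1.142 mg/L.
t_c = (1/0.7700) ln[(0.985/0.215)(1 − 1.142×0.7700/(0.215×5.900))] = 1.299 × ln(1.404) = 0.4409 d.
D_c = (0.215/0.985) × 5.900 × e^(−0.215×0.4409) = 0.2183 × 5.900 × 0.9096 = 1.171 mg/L.
Minimum DO = 10.1 − 1.171 = 8.929 mg/L.

t_c ≈ 0.441 d; minimum DO ≈ 8.93 mg/L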